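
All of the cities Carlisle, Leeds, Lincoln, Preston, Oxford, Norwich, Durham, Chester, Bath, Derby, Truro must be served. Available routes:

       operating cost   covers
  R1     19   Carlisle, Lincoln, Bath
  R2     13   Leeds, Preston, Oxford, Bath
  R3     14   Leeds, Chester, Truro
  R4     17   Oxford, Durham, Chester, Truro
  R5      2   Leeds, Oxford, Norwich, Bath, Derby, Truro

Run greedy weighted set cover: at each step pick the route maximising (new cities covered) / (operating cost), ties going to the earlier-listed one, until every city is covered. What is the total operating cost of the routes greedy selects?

51

Pick 1: R5 adds 6 new (Leeds, Oxford, Norwich, Bath, Derby, Truro) at operating cost 2 (ratio 6/2).
Pick 2: R4 adds 2 new (Durham, Chester) at operating cost 17 (ratio 2/17).
Pick 3: R1 adds 2 new (Carlisle, Lincoln) at operating cost 19 (ratio 2/19).
Pick 4: R2 adds 1 new (Preston) at operating cost 13 (ratio 1/13).
Greedy total operating cost: 2 + 17 + 19 + 13 = 51.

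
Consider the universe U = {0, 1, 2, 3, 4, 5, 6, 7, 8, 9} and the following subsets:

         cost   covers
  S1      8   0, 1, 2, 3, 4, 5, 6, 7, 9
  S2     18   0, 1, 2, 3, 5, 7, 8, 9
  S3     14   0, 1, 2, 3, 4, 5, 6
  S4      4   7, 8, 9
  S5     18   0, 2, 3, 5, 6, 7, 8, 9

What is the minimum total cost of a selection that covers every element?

12

S1, S4 cover every element at cost 8 + 4 = 12.
Any cover uses at least 2 sets; among all covering selections none totals below 12.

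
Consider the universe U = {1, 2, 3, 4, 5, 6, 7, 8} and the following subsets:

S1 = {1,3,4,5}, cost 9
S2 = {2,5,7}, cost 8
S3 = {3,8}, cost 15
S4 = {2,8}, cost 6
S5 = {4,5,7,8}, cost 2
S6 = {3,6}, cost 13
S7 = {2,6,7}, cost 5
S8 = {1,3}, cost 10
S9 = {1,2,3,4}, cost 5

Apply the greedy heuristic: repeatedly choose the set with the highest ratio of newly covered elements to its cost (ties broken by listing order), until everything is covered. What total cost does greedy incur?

Pick 1: S5 adds 4 new (4, 5, 7, 8) at cost 2 (ratio 4/2).
Pick 2: S9 adds 3 new (1, 2, 3) at cost 5 (ratio 3/5).
Pick 3: S7 adds 1 new (6) at cost 5 (ratio 1/5).
Greedy total cost: 2 + 5 + 5 = 12.

12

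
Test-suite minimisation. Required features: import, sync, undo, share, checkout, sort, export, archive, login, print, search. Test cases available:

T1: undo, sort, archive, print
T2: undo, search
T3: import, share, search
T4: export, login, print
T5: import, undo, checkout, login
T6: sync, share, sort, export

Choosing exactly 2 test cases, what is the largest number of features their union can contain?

Choosing T5, T6 covers {import, sync, undo, share, checkout, sort, export, login} — 8 features.
No choice of 2 test cases does better; here archive, print, search are left uncovered.

8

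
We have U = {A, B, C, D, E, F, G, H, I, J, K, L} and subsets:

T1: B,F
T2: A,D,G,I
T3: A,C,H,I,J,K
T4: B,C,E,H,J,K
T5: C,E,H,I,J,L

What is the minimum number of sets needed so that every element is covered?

T1, T2, T3, T5 together cover {A, B, C, D, E, F, G, H, I, J, K, L} — every element.
No 3 of the 5 sets cover everything (all 10 triples fall short), so 4 is minimum.

4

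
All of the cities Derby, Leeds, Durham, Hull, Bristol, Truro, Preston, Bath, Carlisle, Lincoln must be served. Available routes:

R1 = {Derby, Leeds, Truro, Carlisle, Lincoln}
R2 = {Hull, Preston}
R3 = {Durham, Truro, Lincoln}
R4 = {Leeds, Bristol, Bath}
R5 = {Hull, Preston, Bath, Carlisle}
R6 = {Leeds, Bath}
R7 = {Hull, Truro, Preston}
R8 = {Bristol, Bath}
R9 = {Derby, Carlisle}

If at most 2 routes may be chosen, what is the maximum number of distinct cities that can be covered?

8

Choosing R1, R5 covers {Derby, Leeds, Hull, Truro, Preston, Bath, Carlisle, Lincoln} — 8 cities.
No choice of 2 routes does better; here Durham, Bristol are left uncovered.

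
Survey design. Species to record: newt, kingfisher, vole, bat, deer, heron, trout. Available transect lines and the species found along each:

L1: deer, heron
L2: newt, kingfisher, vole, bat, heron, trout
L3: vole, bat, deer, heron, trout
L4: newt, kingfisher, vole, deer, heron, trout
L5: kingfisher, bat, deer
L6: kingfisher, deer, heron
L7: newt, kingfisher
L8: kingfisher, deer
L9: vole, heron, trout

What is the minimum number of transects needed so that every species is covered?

2

L1, L2 together cover {newt, kingfisher, vole, bat, deer, heron, trout} — every species.
No single transect contains all 7 species, so 2 is optimal.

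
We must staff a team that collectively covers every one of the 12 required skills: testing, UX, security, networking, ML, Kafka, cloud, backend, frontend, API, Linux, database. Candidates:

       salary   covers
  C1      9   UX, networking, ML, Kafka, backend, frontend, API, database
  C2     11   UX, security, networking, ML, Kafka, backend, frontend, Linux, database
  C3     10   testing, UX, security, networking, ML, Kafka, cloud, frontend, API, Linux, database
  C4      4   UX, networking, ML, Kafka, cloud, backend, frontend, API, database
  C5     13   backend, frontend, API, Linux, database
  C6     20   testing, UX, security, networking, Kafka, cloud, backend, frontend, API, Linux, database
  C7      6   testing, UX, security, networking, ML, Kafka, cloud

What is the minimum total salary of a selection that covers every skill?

C3, C4 cover every skill at salary 10 + 4 = 14.
Any cover uses at least 2 candidates; among all covering selections none totals below 14.
Greedy by coverage-per-salary would pick C4, C7, C3 for 20 — worse than the optimum 14.

14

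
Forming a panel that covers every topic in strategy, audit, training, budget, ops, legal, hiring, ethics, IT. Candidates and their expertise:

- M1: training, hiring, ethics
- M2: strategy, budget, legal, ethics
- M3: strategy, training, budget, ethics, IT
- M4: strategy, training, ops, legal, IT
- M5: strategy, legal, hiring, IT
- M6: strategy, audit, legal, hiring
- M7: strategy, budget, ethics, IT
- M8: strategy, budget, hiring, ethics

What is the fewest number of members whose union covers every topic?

3

M2, M4, M6 together cover {strategy, audit, training, budget, ops, legal, hiring, ethics, IT} — every topic.
No 2 of the 8 members cover everything (all 28 pairs fall short), so 3 is minimum.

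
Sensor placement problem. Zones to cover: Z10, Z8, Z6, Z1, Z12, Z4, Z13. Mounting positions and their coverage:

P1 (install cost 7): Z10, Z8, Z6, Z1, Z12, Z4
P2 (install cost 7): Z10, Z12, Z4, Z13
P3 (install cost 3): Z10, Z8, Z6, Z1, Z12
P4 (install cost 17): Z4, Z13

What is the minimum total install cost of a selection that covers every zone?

P2, P3 cover every zone at install cost 7 + 3 = 10.
Any cover uses at least 2 sensor positions; among all covering selections none totals below 10.

10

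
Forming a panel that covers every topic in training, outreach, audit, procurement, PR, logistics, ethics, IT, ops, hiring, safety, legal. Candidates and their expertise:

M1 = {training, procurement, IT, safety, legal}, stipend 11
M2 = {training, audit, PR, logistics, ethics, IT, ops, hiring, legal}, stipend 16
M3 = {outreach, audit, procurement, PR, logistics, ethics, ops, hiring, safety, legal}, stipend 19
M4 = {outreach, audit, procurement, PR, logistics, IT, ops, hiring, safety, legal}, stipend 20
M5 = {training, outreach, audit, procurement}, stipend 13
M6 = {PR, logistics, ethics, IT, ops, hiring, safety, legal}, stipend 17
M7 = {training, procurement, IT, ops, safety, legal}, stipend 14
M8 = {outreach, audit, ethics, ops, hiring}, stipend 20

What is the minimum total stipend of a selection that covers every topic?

30

M1, M3 cover every topic at stipend 11 + 19 = 30.
Any cover uses at least 2 members; among all covering selections none totals below 30.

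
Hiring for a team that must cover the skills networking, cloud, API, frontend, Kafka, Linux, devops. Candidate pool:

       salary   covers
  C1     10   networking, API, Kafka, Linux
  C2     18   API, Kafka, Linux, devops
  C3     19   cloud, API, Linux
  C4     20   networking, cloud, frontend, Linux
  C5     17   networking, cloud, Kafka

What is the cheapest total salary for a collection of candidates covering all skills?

38

C2, C4 cover every skill at salary 18 + 20 = 38.
Any cover uses at least 2 candidates; among all covering selections none totals below 38.
Greedy by coverage-per-salary would pick C1, C4, C2 for 48 — worse than the optimum 38.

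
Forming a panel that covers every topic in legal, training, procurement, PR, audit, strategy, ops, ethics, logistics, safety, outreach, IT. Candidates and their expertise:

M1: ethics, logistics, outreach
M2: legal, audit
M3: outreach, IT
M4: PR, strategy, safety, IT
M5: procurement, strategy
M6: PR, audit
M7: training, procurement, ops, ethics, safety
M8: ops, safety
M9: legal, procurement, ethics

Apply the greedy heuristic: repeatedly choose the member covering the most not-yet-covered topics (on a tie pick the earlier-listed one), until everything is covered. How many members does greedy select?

4

Pick 1: M7 covers 5 new topics (training, procurement, ops, ethics, safety).
Pick 2: M4 covers 3 new topics (PR, strategy, IT).
Pick 3: M1 covers 2 new topics (logistics, outreach).
Pick 4: M2 covers 2 new topics (legal, audit).
Greedy uses 4 members.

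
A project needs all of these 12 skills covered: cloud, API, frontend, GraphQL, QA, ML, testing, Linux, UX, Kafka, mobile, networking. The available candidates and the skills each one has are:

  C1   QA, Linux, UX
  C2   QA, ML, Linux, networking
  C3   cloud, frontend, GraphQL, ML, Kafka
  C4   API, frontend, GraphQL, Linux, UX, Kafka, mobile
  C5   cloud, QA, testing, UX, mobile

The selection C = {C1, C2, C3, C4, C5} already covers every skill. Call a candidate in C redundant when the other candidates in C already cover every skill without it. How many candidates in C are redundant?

2

Drop C1: the rest still cover every skill — redundant.
Drop C2: networking uncovered — not redundant.
Drop C3: the rest still cover every skill — redundant.
Drop C4: API uncovered — not redundant.
Drop C5: testing uncovered — not redundant.
2 redundant: C1, C3.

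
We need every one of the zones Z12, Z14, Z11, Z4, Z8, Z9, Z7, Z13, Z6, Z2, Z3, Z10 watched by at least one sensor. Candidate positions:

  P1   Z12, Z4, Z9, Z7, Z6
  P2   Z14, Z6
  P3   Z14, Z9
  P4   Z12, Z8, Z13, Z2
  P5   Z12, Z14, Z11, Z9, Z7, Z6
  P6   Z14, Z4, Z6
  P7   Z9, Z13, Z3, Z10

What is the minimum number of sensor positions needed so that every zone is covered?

P1, P4, P5, P7 together cover {Z12, Z14, Z11, Z4, Z8, Z9, Z7, Z13, Z6, Z2, Z3, Z10} — every zone.
No 3 of the 7 sensor positions cover everything (all 35 triples fall short), so 4 is minimum.

4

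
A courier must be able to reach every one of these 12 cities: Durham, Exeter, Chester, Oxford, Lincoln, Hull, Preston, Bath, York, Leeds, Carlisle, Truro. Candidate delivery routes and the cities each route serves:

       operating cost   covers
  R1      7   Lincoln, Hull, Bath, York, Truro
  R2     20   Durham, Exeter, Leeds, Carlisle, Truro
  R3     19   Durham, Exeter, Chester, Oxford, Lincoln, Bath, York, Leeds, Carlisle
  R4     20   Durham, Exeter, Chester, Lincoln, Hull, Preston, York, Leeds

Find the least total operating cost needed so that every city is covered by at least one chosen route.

46

R1, R3, R4 cover every city at operating cost 7 + 19 + 20 = 46.
Any cover uses at least 3 routes; among all covering selections none totals below 46.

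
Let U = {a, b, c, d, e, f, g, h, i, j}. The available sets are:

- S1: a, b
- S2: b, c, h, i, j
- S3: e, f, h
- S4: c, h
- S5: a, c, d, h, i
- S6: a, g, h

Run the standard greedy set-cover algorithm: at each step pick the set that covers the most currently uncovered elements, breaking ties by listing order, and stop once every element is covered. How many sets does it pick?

4

Pick 1: S2 covers 5 new elements (b, c, h, i, j).
Pick 2: S3 covers 2 new elements (e, f).
Pick 3: S5 covers 2 new elements (a, d).
Pick 4: S6 covers 1 new elements (g).
Greedy uses 4 sets.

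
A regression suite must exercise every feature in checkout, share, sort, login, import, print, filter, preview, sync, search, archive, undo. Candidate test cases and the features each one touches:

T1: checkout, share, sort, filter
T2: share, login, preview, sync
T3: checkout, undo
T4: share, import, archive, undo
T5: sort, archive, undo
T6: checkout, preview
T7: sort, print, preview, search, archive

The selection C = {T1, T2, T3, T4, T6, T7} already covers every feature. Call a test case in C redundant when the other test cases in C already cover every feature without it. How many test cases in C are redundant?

Drop T1: filter uncovered — not redundant.
Drop T2: login, sync uncovered — not redundant.
Drop T3: the rest still cover every feature — redundant.
Drop T4: import uncovered — not redundant.
Drop T6: the rest still cover every feature — redundant.
Drop T7: print, search uncovered — not redundant.
2 redundant: T3, T6.

2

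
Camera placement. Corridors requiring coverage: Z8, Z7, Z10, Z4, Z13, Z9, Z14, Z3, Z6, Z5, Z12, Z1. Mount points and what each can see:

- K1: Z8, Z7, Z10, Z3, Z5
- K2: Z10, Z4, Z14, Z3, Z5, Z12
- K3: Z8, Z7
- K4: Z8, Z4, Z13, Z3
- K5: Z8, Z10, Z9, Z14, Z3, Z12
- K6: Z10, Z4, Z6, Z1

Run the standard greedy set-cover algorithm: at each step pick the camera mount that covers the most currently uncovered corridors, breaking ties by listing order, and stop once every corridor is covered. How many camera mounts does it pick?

5

Pick 1: K2 covers 6 new corridors (Z10, Z4, Z14, Z3, Z5, Z12).
Pick 2: K1 covers 2 new corridors (Z8, Z7).
Pick 3: K6 covers 2 new corridors (Z6, Z1).
Pick 4: K4 covers 1 new corridors (Z13).
Pick 5: K5 covers 1 new corridors (Z9).
Greedy uses 5 camera mounts. (The true minimum is 4.)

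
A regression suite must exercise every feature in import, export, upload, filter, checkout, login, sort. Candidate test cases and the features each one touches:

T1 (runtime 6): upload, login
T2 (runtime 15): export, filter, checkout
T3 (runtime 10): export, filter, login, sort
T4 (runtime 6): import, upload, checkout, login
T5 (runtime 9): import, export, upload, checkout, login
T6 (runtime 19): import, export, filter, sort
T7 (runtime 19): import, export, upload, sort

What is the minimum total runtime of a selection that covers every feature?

T3, T4 cover every feature at runtime 10 + 6 = 16.
Any cover uses at least 2 test cases; among all covering selections none totals below 16.

16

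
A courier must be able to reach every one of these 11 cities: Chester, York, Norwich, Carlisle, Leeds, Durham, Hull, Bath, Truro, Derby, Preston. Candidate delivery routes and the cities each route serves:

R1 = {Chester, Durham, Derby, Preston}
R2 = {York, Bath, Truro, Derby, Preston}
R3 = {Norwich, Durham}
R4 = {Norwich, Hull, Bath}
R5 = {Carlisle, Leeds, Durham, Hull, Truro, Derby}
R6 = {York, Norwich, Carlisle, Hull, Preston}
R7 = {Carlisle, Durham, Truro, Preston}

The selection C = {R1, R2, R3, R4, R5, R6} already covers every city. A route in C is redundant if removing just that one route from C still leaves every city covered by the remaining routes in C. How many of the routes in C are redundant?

Drop R1: Chester uncovered — not redundant.
Drop R2: the rest still cover every city — redundant.
Drop R3: the rest still cover every city — redundant.
Drop R4: the rest still cover every city — redundant.
Drop R5: Leeds uncovered — not redundant.
Drop R6: the rest still cover every city — redundant.
4 redundant: R2, R3, R4, R6.

4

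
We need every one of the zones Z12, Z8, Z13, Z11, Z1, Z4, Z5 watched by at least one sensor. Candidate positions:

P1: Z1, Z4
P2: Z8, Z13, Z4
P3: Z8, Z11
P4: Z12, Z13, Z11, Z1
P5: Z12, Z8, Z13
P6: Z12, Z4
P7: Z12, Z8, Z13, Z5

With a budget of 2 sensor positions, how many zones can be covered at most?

Choosing P1, P7 covers {Z12, Z8, Z13, Z1, Z4, Z5} — 6 zones.
No choice of 2 sensor positions does better; here Z11 is left uncovered.

6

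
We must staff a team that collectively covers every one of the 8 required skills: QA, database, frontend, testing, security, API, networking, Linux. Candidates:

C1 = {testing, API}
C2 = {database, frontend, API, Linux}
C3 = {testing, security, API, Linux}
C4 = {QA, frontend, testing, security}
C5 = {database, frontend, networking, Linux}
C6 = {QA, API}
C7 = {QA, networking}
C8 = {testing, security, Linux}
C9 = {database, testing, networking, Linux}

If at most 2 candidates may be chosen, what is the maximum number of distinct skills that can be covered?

7

Choosing C2, C4 covers {QA, database, frontend, testing, security, API, Linux} — 7 skills.
No choice of 2 candidates does better; here networking is left uncovered.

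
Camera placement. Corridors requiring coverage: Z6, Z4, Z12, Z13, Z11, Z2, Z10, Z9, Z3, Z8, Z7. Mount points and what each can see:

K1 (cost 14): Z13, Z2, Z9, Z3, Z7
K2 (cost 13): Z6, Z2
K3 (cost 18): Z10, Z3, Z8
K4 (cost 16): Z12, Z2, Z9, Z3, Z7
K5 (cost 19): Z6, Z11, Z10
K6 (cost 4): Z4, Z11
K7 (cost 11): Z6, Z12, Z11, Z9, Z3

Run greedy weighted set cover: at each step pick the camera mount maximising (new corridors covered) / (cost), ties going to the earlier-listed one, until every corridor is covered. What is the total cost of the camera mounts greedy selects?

47

Pick 1: K6 adds 2 new (Z4, Z11) at cost 4 (ratio 2/4).
Pick 2: K7 adds 4 new (Z6, Z12, Z9, Z3) at cost 11 (ratio 4/11).
Pick 3: K1 adds 3 new (Z13, Z2, Z7) at cost 14 (ratio 3/14).
Pick 4: K3 adds 2 new (Z10, Z8) at cost 18 (ratio 2/18).
Greedy total cost: 4 + 11 + 14 + 18 = 47.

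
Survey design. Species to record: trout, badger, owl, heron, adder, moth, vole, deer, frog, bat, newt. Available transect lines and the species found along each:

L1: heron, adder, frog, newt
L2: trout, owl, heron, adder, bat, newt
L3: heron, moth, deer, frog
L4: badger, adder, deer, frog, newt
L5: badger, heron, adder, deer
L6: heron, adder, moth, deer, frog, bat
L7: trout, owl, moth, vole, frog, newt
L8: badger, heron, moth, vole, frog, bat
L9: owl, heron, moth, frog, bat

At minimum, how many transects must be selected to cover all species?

L2, L3, L8 together cover {trout, badger, owl, heron, adder, moth, vole, deer, frog, bat, newt} — every species.
No 2 of the 9 transects cover everything (all 36 pairs fall short), so 3 is minimum.

3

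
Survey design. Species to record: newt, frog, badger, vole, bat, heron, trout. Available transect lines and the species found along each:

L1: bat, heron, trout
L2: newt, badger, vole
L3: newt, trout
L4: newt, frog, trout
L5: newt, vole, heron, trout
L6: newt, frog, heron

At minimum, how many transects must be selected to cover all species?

3

L1, L2, L4 together cover {newt, frog, badger, vole, bat, heron, trout} — every species.
No 2 of the 6 transects cover everything (all 15 pairs fall short), so 3 is minimum.
Greedy (largest uncovered first) would take L5, L1, L2, L4 — 4 transects — but 3 suffice.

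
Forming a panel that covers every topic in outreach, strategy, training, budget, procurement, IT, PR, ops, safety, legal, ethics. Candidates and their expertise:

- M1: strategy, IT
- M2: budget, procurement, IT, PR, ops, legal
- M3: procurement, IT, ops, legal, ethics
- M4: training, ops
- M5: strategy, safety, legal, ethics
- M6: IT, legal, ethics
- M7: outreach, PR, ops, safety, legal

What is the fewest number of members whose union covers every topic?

M2, M4, M5, M7 together cover {outreach, strategy, training, budget, procurement, IT, PR, ops, safety, legal, ethics} — every topic.
No 3 of the 7 members cover everything (all 35 triples fall short), so 4 is minimum.

4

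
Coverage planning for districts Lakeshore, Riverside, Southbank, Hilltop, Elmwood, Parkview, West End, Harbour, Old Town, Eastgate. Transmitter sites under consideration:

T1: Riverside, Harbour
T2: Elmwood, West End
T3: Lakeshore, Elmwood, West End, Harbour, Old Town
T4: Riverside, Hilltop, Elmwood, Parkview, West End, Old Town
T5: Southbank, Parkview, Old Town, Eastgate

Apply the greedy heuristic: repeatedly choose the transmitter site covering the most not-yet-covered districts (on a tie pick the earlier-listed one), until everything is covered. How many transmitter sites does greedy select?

3

Pick 1: T4 covers 6 new districts (Riverside, Hilltop, Elmwood, Parkview, West End, Old Town).
Pick 2: T3 covers 2 new districts (Lakeshore, Harbour).
Pick 3: T5 covers 2 new districts (Southbank, Eastgate).
Greedy uses 3 transmitter sites.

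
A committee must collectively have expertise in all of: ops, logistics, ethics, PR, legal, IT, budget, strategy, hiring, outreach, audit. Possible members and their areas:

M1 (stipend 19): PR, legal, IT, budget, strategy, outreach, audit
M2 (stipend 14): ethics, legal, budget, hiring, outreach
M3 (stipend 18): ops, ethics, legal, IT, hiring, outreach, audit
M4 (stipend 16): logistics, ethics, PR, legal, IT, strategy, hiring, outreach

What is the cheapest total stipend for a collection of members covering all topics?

48

M2, M3, M4 cover every topic at stipend 14 + 18 + 16 = 48.
Any cover uses at least 3 members; among all covering selections none totals below 48.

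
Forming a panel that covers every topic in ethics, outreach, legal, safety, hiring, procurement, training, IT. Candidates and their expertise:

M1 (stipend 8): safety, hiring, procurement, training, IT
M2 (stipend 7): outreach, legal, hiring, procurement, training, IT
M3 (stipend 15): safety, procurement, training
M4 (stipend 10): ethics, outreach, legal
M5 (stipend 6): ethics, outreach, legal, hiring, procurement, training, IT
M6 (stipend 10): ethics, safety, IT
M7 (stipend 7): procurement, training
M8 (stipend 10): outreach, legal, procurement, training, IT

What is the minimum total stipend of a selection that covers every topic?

M1, M5 cover every topic at stipend 8 + 6 = 14.
Any cover uses at least 2 members; among all covering selections none totals below 14.

14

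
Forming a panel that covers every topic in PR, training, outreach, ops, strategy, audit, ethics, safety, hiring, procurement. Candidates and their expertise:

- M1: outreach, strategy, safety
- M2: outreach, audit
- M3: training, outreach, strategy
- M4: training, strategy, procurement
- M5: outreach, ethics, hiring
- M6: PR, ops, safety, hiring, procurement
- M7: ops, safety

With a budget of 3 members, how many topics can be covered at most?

9

Choosing M2, M3, M6 covers {PR, training, outreach, ops, strategy, audit, safety, hiring, procurement} — 9 topics.
No choice of 3 members does better; here ethics is left uncovered.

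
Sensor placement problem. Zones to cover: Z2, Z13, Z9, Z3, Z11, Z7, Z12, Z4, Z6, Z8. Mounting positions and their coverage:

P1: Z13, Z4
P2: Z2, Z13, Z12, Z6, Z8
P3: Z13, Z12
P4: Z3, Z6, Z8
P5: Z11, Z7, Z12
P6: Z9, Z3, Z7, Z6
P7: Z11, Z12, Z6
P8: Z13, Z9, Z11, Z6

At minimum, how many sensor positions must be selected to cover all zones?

4

P1, P2, P5, P6 together cover {Z2, Z13, Z9, Z3, Z11, Z7, Z12, Z4, Z6, Z8} — every zone.
No 3 of the 8 sensor positions cover everything (all 56 triples fall short), so 4 is minimum.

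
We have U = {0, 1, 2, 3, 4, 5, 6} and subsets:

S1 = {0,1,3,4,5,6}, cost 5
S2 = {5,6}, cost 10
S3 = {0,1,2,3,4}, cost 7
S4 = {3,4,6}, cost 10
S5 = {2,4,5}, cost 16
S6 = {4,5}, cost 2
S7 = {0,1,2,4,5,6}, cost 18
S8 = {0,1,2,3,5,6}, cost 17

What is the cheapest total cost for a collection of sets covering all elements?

12

S1, S3 cover every element at cost 5 + 7 = 12.
Any cover uses at least 2 sets; among all covering selections none totals below 12.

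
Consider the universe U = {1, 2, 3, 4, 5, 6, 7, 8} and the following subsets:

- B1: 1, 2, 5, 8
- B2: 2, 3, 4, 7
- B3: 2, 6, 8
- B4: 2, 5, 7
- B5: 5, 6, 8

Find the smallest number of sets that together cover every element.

B1, B2, B3 together cover {1, 2, 3, 4, 5, 6, 7, 8} — every element.
No 2 of the 5 sets cover everything (all 10 pairs fall short), so 3 is minimum.

3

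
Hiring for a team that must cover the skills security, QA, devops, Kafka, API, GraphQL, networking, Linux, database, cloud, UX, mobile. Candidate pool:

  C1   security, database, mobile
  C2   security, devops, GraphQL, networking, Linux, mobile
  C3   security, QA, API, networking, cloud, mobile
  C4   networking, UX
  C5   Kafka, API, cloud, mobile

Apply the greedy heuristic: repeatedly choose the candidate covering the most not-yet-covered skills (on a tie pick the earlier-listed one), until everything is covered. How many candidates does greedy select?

Pick 1: C2 covers 6 new skills (security, devops, GraphQL, networking, Linux, mobile).
Pick 2: C3 covers 3 new skills (QA, API, cloud).
Pick 3: C1 covers 1 new skills (database).
Pick 4: C4 covers 1 new skills (UX).
Pick 5: C5 covers 1 new skills (Kafka).
Greedy uses 5 candidates.

5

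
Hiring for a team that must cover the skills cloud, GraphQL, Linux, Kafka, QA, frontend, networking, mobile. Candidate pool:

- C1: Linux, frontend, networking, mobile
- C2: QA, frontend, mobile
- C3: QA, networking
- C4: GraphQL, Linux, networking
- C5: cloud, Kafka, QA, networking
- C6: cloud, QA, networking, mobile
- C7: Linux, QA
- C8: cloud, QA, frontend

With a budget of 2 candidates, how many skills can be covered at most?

Choosing C1, C5 covers {cloud, Linux, Kafka, QA, frontend, networking, mobile} — 7 skills.
No choice of 2 candidates does better; here GraphQL is left uncovered.

7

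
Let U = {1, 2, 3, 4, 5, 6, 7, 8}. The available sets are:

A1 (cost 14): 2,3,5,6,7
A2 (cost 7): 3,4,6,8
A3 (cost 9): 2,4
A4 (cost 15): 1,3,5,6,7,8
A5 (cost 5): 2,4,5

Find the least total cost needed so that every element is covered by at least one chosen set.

A4, A5 cover every element at cost 15 + 5 = 20.
Any cover uses at least 2 sets; among all covering selections none totals below 20.
Greedy by coverage-per-cost would pick A5, A2, A4 for 27 — worse than the optimum 20.

20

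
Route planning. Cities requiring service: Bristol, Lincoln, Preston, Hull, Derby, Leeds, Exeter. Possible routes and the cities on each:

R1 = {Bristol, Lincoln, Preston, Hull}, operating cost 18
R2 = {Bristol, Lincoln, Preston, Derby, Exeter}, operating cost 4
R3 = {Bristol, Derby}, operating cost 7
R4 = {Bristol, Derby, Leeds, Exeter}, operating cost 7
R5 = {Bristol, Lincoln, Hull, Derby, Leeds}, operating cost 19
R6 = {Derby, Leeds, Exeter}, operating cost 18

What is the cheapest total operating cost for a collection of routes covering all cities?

23

R2, R5 cover every city at operating cost 4 + 19 = 23.
Any cover uses at least 2 routes; among all covering selections none totals below 23.
Greedy by coverage-per-operating cost would pick R2, R4, R1 for 29 — worse than the optimum 23.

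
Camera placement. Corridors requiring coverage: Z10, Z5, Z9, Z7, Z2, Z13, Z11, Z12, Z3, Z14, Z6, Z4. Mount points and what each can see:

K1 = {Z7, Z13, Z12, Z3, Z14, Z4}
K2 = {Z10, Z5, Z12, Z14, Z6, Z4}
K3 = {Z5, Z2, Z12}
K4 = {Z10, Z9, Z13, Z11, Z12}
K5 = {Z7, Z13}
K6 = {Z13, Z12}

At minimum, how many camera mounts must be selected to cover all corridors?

K1, K2, K3, K4 together cover {Z10, Z5, Z9, Z7, Z2, Z13, Z11, Z12, Z3, Z14, Z6, Z4} — every corridor.
No 3 of the 6 camera mounts cover everything (all 20 triples fall short), so 4 is minimum.

4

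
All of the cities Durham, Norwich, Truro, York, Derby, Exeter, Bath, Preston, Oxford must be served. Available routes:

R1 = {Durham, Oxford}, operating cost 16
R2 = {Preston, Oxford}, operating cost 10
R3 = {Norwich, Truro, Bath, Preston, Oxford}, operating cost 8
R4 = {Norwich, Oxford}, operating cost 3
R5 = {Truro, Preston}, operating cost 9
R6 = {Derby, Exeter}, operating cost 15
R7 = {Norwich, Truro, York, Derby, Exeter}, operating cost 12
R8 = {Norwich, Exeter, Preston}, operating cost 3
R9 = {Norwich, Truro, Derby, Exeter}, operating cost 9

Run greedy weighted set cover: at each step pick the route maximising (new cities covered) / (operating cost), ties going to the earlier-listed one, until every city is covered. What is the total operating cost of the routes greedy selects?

Pick 1: R8 adds 3 new (Norwich, Exeter, Preston) at operating cost 3 (ratio 3/3).
Pick 2: R3 adds 3 new (Truro, Bath, Oxford) at operating cost 8 (ratio 3/8).
Pick 3: R7 adds 2 new (York, Derby) at operating cost 12 (ratio 2/12).
Pick 4: R1 adds 1 new (Durham) at operating cost 16 (ratio 1/16).
Greedy total operating cost: 3 + 8 + 12 + 16 = 39. (The true optimum is 36, so greedy overshoots here.)

39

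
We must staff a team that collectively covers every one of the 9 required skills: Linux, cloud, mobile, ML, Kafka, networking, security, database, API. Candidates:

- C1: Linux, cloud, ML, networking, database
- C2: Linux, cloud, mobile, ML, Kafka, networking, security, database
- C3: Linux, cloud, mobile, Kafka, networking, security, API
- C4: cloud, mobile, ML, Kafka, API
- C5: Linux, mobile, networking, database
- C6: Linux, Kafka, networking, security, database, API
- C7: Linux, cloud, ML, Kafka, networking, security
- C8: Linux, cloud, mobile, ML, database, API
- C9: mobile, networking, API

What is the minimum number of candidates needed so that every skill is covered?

C1, C3 together cover {Linux, cloud, mobile, ML, Kafka, networking, security, database, API} — every skill.
No single candidate contains all 9 skills, so 2 is optimal.

2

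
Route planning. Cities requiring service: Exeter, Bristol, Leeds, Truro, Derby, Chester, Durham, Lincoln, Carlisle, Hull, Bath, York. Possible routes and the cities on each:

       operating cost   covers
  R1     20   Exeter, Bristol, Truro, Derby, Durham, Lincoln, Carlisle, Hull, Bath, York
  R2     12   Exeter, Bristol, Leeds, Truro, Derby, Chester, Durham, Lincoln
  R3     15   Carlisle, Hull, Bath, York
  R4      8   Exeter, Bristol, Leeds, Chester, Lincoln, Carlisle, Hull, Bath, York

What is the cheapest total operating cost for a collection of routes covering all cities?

20

R2, R4 cover every city at operating cost 12 + 8 = 20.
Any cover uses at least 2 routes; among all covering selections none totals below 20.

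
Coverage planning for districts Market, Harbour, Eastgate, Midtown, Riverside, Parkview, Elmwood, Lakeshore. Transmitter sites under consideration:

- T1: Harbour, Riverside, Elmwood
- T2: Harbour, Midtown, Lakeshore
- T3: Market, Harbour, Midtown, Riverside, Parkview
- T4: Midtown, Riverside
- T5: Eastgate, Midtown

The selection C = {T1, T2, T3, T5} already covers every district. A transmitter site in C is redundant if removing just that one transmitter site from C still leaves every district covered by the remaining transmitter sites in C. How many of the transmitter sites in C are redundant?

0

Drop T1: Elmwood uncovered — not redundant.
Drop T2: Lakeshore uncovered — not redundant.
Drop T3: Market, Parkview uncovered — not redundant.
Drop T5: Eastgate uncovered — not redundant.
None of the transmitter sites in C is redundant.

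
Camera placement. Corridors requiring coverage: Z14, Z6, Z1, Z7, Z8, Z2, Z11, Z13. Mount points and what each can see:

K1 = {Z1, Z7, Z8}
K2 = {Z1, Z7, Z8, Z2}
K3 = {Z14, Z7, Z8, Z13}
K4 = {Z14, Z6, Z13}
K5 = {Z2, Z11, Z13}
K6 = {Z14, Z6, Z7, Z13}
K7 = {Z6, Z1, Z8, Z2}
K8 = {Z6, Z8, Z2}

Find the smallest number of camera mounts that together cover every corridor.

3

K1, K4, K5 together cover {Z14, Z6, Z1, Z7, Z8, Z2, Z11, Z13} — every corridor.
No 2 of the 8 camera mounts cover everything (all 28 pairs fall short), so 3 is minimum.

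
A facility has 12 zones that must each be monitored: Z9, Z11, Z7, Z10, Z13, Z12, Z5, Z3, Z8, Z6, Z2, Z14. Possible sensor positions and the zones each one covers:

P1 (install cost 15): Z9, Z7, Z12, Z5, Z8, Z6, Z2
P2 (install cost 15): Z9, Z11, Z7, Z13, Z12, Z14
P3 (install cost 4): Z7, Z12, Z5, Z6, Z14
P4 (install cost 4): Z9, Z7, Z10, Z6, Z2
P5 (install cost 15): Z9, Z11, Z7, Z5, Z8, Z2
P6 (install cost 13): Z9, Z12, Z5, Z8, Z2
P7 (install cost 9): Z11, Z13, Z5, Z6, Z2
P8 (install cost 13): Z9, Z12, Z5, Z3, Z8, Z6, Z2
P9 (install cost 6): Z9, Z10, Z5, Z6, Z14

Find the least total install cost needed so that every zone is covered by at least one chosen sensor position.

30

P3, P4, P7, P8 cover every zone at install cost 4 + 4 + 9 + 13 = 30.
Any cover uses at least 3 sensor positions; among all covering selections none totals below 30.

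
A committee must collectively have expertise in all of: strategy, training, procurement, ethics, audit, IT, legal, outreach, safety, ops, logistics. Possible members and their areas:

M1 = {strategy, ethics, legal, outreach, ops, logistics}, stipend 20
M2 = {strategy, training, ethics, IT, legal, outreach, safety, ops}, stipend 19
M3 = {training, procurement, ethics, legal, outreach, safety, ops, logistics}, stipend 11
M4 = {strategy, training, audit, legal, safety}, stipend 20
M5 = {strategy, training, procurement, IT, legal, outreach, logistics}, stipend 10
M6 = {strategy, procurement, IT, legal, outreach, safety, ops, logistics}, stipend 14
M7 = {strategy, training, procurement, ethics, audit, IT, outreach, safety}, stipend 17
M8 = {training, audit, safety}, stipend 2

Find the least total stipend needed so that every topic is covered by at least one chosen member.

23

M3, M5, M8 cover every topic at stipend 11 + 10 + 2 = 23.
Any cover uses at least 2 members; among all covering selections none totals below 23.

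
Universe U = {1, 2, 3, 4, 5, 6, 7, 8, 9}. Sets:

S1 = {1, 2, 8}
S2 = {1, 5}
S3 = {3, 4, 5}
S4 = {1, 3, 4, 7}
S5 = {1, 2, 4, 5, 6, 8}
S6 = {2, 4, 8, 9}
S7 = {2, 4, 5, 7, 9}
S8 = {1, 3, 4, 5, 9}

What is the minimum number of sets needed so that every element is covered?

S3, S5, S7 together cover {1, 2, 3, 4, 5, 6, 7, 8, 9} — every element.
No 2 of the 8 sets cover everything (all 28 pairs fall short), so 3 is minimum.

3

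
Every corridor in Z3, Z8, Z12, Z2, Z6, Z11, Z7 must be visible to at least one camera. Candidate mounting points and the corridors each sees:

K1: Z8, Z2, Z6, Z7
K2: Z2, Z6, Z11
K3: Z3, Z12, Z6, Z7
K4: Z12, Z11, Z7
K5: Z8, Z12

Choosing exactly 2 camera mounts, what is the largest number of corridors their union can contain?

6

Choosing K1, K3 covers {Z3, Z8, Z12, Z2, Z6, Z7} — 6 corridors.
No choice of 2 camera mounts does better; here Z11 is left uncovered.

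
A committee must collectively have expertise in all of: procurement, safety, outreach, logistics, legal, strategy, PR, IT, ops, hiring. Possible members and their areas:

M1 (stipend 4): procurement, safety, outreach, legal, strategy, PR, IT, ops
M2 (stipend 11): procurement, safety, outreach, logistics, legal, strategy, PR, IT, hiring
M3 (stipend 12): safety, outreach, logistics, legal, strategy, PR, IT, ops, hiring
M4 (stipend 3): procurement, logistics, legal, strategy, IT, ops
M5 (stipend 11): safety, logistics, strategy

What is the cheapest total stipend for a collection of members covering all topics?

14

M2, M4 cover every topic at stipend 11 + 3 = 14.
Any cover uses at least 2 members; among all covering selections none totals below 14.
Greedy by coverage-per-stipend would pick M1, M4, M2 for 18 — worse than the optimum 14.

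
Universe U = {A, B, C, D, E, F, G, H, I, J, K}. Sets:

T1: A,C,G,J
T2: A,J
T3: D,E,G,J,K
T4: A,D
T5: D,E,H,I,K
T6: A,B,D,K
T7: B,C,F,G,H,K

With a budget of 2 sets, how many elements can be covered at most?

Choosing T1, T5 covers {A, C, D, E, G, H, I, J, K} — 9 elements.
No choice of 2 sets does better; here B, F are left uncovered.

9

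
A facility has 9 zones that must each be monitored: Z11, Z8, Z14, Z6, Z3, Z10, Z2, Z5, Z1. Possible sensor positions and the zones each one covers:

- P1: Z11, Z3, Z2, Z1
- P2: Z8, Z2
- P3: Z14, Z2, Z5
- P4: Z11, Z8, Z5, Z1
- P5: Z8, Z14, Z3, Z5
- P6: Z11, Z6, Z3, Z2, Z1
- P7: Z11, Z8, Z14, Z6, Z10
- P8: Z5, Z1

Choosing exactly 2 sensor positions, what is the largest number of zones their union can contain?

8

Choosing P1, P7 covers {Z11, Z8, Z14, Z6, Z3, Z10, Z2, Z1} — 8 zones.
No choice of 2 sensor positions does better; here Z5 is left uncovered.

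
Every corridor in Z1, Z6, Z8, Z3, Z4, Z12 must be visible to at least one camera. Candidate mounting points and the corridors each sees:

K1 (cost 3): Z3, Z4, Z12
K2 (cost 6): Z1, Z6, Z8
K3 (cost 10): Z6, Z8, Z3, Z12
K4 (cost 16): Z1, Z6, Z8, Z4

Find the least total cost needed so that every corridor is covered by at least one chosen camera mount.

K1, K2 cover every corridor at cost 3 + 6 = 9.
Any cover uses at least 2 camera mounts; among all covering selections none totals below 9.

9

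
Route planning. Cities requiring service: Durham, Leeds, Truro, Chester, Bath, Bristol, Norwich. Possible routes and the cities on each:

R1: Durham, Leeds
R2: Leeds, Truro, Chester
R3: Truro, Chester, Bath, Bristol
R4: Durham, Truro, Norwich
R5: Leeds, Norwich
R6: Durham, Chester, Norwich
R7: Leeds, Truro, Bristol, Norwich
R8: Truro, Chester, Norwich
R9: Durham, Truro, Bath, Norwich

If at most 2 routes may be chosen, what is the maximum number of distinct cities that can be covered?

6

Choosing R1, R3 covers {Durham, Leeds, Truro, Chester, Bath, Bristol} — 6 cities.
No choice of 2 routes does better; here Norwich is left uncovered.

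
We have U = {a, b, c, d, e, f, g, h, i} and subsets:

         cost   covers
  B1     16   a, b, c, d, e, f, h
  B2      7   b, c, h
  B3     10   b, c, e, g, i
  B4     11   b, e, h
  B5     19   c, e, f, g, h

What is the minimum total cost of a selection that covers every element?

B1, B3 cover every element at cost 16 + 10 = 26.
Any cover uses at least 2 sets; among all covering selections none totals below 26.

26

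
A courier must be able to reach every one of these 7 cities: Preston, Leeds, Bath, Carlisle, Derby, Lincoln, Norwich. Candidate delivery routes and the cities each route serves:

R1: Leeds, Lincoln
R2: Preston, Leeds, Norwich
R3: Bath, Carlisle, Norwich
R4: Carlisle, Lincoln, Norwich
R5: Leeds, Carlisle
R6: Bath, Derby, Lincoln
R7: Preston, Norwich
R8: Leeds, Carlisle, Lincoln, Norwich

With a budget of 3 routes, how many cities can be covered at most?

7

Choosing R2, R3, R6 covers {Preston, Leeds, Bath, Carlisle, Derby, Lincoln, Norwich} — 7 cities.
That is all 7 cities.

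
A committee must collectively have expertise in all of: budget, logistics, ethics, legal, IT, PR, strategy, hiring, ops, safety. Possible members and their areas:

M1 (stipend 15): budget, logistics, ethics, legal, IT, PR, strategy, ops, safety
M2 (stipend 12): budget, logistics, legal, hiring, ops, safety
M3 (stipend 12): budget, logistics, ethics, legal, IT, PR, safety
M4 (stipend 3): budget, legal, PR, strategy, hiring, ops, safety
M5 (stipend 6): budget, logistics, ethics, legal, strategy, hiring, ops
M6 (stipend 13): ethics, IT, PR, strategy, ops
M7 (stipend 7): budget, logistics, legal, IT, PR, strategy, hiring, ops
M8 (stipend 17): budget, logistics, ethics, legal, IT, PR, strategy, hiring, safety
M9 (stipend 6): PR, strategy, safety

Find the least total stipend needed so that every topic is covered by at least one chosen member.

M3, M4 cover every topic at stipend 12 + 3 = 15.
Any cover uses at least 2 members; among all covering selections none totals below 15.

15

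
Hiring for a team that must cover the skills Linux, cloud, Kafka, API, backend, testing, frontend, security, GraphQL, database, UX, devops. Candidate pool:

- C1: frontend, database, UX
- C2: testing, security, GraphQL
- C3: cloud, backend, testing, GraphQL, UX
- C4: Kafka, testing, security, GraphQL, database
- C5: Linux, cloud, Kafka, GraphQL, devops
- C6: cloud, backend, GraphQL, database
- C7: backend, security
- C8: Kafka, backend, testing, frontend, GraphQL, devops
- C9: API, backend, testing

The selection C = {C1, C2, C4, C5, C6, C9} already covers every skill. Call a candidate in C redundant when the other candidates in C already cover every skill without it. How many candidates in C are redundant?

3

Drop C1: frontend, UX uncovered — not redundant.
Drop C2: the rest still cover every skill — redundant.
Drop C4: the rest still cover every skill — redundant.
Drop C5: Linux, devops uncovered — not redundant.
Drop C6: the rest still cover every skill — redundant.
Drop C9: API uncovered — not redundant.
3 redundant: C2, C4, C6.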